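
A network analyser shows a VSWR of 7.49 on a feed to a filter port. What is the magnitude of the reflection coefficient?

|Γ| = (S − 1)/(S + 1) = (7.49 − 1)/(7.49 + 1) = 6.49/8.49

|Γ| ≈ 0.764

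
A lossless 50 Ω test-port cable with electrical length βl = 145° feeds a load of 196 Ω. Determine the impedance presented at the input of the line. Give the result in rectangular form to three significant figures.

Z_in ≈ 34.2 + j58.9 Ω

tan(βl) = tan(145°) = -0.7
Z_in = Z_0·(Z_L + jZ_0·tanβl)/(Z_0 + jZ_L·tanβl)
     = 50·(196 − j35)/(50 − j137)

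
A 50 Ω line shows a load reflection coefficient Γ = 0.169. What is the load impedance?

Z_L = Z_0·(1 + Γ)/(1 − Γ) = 50·(1.17)/(0.831)

Z_L ≈ 70.3 Ω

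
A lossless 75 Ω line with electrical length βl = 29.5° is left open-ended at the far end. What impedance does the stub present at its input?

Z_in ≈ −j133 Ω

tan(βl) = 0.566
For an open-ended stub, Z_in = −jZ_0·cot(βl) = −jZ_0/tan(βl)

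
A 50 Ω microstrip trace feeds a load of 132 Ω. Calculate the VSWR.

For a purely resistive load, VSWR = R_L/Z_0 or Z_0/R_L (whichever > 1) = 132/50

VSWR ≈ 2.64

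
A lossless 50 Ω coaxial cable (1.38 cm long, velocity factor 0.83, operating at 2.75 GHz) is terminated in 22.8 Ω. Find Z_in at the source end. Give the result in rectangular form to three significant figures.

Z_in ≈ 48.5 + j39.6 Ω

λ = v/f = 0.83·c / 2.75 GHz = 0.0905 m
βl = 2π·l/λ = 2π × 0.152 = 54.9°
tan(βl) = tan(54.9°) = 1.42
Z_in = Z_0·(Z_L + jZ_0·tanβl)/(Z_0 + jZ_L·tanβl)
     = 50·(22.8 + j71.1)/(50 + j32.4)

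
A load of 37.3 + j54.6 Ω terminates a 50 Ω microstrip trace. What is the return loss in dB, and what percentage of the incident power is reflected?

RL ≈ 5.28 dB; 29.6% of incident power reflected

Γ = (-12.7 + j54.6)/(87.3 + j54.6), |Γ| = 0.544
RL = −20·log₁₀(0.544) = 5.28 dB
P_refl/P_inc = |Γ|² = 0.296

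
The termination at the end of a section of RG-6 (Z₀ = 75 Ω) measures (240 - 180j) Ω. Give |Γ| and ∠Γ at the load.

Γ = (Z_L − Z_0)/(Z_L + Z_0) = (165 − j180)/(315 − j180)
|Γ| = 244/363 = 0.673

Γ ≈ 0.673 ∠ -17.7°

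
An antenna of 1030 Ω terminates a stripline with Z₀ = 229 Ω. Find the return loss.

Γ = (1030 − 229)/(1030 + 229) = 0.636
RL = −20·log₁₀|Γ| = −20·log₁₀(0.636)

RL ≈ 3.93 dB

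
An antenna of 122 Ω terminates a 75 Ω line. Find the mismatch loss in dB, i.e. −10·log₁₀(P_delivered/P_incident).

Γ = (122 − 75)/(122 + 75) = 0.239
|Γ|² = 0.0569, so P_del/P_inc = 1 − |Γ|² = 0.943
ML = −10·log₁₀(1 − |Γ|²)

mismatch loss ≈ 0.255 dB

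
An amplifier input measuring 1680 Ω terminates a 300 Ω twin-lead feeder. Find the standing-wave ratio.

Γ = (1680 − 300)/(1680 + 300) = 0.697
VSWR = (1 + 0.697)/(1 − 0.697)

VSWR ≈ 5.6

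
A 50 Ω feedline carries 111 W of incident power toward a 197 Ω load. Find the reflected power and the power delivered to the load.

Γ = (197 − 50)/(197 + 50) = 0.595
|Γ|² = 0.354
P_refl = |Γ|²·P_inc = 39.3 W, P_del = (1 − |Γ|²)·P_inc = 71.7 W

P_reflected ≈ 39.3 W; P_delivered ≈ 71.7 W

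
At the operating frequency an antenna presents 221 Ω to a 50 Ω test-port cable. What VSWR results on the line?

Γ = (221 − 50)/(221 + 50) = 0.631
VSWR = (1 + 0.631)/(1 − 0.631)

VSWR ≈ 4.42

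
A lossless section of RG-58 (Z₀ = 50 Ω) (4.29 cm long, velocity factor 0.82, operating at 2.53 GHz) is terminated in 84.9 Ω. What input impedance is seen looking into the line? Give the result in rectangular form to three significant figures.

Z_in ≈ 68.2 + j25.5 Ω

λ = v/f = 0.82·c / 2.53 GHz = 0.0972 m
βl = 2π·l/λ = 2π × 0.441 = 159°
tan(βl) = tan(159°) = -0.387
Z_in = Z_0·(Z_L + jZ_0·tanβl)/(Z_0 + jZ_L·tanβl)
     = 50·(84.9 − j19.4)/(50 − j32.9)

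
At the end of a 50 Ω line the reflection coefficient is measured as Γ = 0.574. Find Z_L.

Z_L ≈ 185 Ω

Z_L = Z_0·(1 + Γ)/(1 − Γ) = 50·(1.57)/(0.426)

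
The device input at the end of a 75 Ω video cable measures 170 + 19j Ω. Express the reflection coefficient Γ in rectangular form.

Γ ≈ 0.391 + j0.0472

Γ = (Z_L − Z_0)/(Z_L + Z_0) = (95 + j19)/(245 + j19)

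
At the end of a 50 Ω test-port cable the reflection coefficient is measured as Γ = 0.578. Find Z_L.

Z_L = Z_0·(1 + Γ)/(1 − Γ) = 50·(1.58)/(0.422)

Z_L ≈ 187 Ω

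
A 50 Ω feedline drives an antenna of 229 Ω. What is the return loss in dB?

RL ≈ 3.86 dB

Γ = (229 − 50)/(229 + 50) = 0.642
RL = −20·log₁₀|Γ| = −20·log₁₀(0.642)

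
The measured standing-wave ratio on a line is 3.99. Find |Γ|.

|Γ| ≈ 0.599

|Γ| = (S − 1)/(S + 1) = (3.99 − 1)/(3.99 + 1) = 2.99/4.99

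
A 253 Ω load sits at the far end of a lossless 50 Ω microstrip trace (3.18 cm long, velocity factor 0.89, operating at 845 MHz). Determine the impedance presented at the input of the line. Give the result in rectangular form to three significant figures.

Z_in ≈ 26.4 − j61.1 Ω

λ = v/f = 0.89·c / 845 MHz = 0.316 m
βl = 2π·l/λ = 2π × 0.101 = 36.2°
tan(βl) = tan(36.2°) = 0.733
Z_in = Z_0·(Z_L + jZ_0·tanβl)/(Z_0 + jZ_L·tanβl)
     = 50·(253 + j36.6)/(50 + j185)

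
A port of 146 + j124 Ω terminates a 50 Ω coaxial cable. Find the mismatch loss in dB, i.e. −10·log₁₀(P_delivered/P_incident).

Γ = (96 + j124)/(196 + j124), |Γ| = 0.676
|Γ|² = 0.457, so P_del/P_inc = 1 − |Γ|² = 0.543
ML = −10·log₁₀(1 − |Γ|²)

mismatch loss ≈ 2.65 dB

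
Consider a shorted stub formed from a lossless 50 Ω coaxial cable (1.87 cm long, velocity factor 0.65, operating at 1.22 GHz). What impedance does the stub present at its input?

λ = v/f = 0.65·c / 1.22 GHz = 0.16 m
βl = 2π·l/λ = 2π × 0.117 = 42.1°
tan(βl) = 0.904
For a shorted stub, Z_in = jZ_0·tan(βl)

Z_in ≈ +j45.2 Ω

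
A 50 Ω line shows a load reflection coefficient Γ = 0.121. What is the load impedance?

Z_L = Z_0·(1 + Γ)/(1 − Γ) = 50·(1.12)/(0.879)

Z_L ≈ 63.8 Ω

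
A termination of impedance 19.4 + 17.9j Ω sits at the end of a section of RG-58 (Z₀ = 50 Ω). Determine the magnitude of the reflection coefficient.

|Γ| ≈ 0.495

Γ = (Z_L − Z_0)/(Z_L + Z_0) = (-30.6 + j17.9)/(69.4 + j17.9)
|Γ| = 35.5/71.7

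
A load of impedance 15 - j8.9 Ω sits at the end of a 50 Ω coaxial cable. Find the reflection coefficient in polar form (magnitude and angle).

Γ = (Z_L − Z_0)/(Z_L + Z_0) = (-35 − j8.9)/(65 − j8.9)
|Γ| = 36.1/65.6 = 0.55

Γ ≈ 0.55 ∠ -158°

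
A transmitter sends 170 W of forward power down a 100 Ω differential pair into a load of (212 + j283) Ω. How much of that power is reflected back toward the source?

P_reflected ≈ 88.8 W

|Γ| = |(112 + j283)/(312 + j283)| = 0.723
|Γ|² = 0.522
P_refl = |Γ|²·P_inc = 88.8 W, P_del = (1 − |Γ|²)·P_inc = 81.2 W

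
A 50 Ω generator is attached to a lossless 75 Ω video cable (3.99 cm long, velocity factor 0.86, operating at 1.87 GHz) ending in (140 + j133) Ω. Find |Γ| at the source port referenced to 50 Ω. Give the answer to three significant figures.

|Γ| ≈ 0.437

λ = v/f = 0.86·c / 1.87 GHz = 0.138 m
βl = 2π·l/λ = 2π × 0.289 = 104°
tan(βl) = -3.98
Z_in = Z_0·(Z_L + jZ_0·tanβl)/(Z_0 + jZ_L·tanβl) = 19.6 − j2.43 Ω
Γ_s = (Z_in − Z_s)/(Z_in + Z_s) = (-30.4 − j2.43)/(69.6 − j2.43), |Γ_s| = 0.437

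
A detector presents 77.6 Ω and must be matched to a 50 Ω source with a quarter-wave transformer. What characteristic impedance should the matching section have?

Z_qwt ≈ 62.3 Ω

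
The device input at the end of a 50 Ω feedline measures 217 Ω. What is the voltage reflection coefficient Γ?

Γ = 0.625

Γ = (Z_L − Z_0)/(Z_L + Z_0) = (217 − 50)/(217 + 50) = 167/267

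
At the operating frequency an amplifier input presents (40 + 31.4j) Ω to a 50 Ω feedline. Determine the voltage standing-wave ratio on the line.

VSWR ≈ 2.06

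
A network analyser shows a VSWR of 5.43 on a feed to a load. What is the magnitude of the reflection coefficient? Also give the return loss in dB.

|Γ| ≈ 0.689; return loss ≈ 3.24 dB

|Γ| = (S − 1)/(S + 1) = (5.43 − 1)/(5.43 + 1) = 4.43/6.43
RL = −20·log₁₀|Γ| = −20·log₁₀(0.689)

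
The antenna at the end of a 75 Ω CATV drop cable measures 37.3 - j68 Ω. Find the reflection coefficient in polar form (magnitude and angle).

Γ = (Z_L − Z_0)/(Z_L + Z_0) = (-37.7 − j68)/(112.3 − j68)
|Γ| = 77.8/131 = 0.592

Γ ≈ 0.592 ∠ -87.8°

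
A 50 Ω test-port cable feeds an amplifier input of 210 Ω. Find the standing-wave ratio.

VSWR ≈ 4.2

Γ = (210 − 50)/(210 + 50) = 0.615
VSWR = (1 + 0.615)/(1 − 0.615)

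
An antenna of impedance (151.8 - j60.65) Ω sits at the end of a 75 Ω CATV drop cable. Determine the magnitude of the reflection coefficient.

|Γ| ≈ 0.417

Γ = (Z_L − Z_0)/(Z_L + Z_0) = (76.8 − j60.65)/(226.8 − j60.65)
|Γ| = 97.9/235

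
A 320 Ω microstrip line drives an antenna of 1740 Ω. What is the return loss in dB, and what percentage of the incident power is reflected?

RL ≈ 3.23 dB; 47.5% of incident power reflected

Γ = (1740 − 320)/(1740 + 320) = 0.689
RL = −20·log₁₀(0.689) = 3.23 dB
P_refl/P_inc = |Γ|² = 0.475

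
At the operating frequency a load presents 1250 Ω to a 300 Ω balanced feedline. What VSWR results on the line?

For a purely resistive load, VSWR = R_L/Z_0 or Z_0/R_L (whichever > 1) = 1250/300

VSWR ≈ 4.17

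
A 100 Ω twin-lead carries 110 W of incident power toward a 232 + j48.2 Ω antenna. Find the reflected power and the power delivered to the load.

|Γ| = |(132 + j48.2)/(332 + j48.2)| = 0.419
|Γ|² = 0.175
P_refl = |Γ|²·P_inc = 19.3 W, P_del = (1 − |Γ|²)·P_inc = 90.7 W

P_reflected ≈ 19.3 W; P_delivered ≈ 90.7 W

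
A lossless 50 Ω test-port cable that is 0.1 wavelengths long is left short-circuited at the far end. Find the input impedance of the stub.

βl = 2π × 0.1 = 36°
tan(βl) = 0.727
For a short-circuited stub, Z_in = jZ_0·tan(βl)

Z_in ≈ +j36.3 Ω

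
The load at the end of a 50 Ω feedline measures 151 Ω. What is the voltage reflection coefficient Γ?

Γ = (Z_L − Z_0)/(Z_L + Z_0) = (151 − 50)/(151 + 50) = 101/201

Γ = 0.502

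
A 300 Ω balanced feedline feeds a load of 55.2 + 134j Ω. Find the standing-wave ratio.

VSWR ≈ 6.55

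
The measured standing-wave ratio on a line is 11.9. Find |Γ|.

|Γ| ≈ 0.845

|Γ| = (S − 1)/(S + 1) = (11.9 − 1)/(11.9 + 1) = 10.9/12.9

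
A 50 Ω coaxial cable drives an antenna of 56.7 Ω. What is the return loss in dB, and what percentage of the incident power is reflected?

RL ≈ 24 dB; 0.394% of incident power reflected

Γ = (56.7 − 50)/(56.7 + 50) = 0.0628
RL = −20·log₁₀(0.0628) = 24 dB
P_refl/P_inc = |Γ|² = 0.00394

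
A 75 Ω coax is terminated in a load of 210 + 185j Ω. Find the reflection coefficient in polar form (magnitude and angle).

Γ = (Z_L − Z_0)/(Z_L + Z_0) = (135 + j185)/(285 + j185)
|Γ| = 229/340 = 0.674

Γ ≈ 0.674 ∠ 20.9°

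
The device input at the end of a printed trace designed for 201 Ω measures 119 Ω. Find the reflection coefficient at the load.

Γ = (Z_L − Z_0)/(Z_L + Z_0) = (119 − 201)/(119 + 201) = -82/320

Γ = -0.256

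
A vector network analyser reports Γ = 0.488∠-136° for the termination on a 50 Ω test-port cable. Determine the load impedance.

Z_L ≈ 19.6 − j17.5 Ω

Z_L = Z_0·(1 + Γ)/(1 − Γ) = 50·(0.649 − j0.339)/(1.35 + j0.339)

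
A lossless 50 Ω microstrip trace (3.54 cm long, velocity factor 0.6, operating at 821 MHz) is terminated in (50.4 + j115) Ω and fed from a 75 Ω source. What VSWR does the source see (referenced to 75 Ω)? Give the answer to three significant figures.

VSWR ≈ 6.97

λ = v/f = 0.6·c / 821 MHz = 0.219 m
βl = 2π·l/λ = 2π × 0.161 = 58.1°
tan(βl) = 1.61
Z_in = Z_0·(Z_L + jZ_0·tanβl)/(Z_0 + jZ_L·tanβl) = 18.2 − j61.4 Ω
Γ_s = (Z_in − Z_s)/(Z_in + Z_s) = (-56.8 − j61.4)/(93.2 − j61.4), |Γ_s| = 0.749
VSWR = (1 + |Γ_s|)/(1 − |Γ_s|)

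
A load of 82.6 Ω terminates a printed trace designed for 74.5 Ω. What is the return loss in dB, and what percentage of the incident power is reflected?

Γ = (82.6 − 74.5)/(82.6 + 74.5) = 0.0516
RL = −20·log₁₀(0.0516) = 25.8 dB
P_refl/P_inc = |Γ|² = 0.00266

RL ≈ 25.8 dB; 0.266% of incident power reflected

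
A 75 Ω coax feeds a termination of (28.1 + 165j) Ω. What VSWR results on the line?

Γ = (Z_L − Z_0)/(Z_L + Z_0) = (-46.9 + j165)/(103.1 + j165)
|Γ| = 172/195 = 0.882
VSWR = (1 + |Γ|)/(1 − |Γ|) = 1.88/0.118

VSWR ≈ 15.9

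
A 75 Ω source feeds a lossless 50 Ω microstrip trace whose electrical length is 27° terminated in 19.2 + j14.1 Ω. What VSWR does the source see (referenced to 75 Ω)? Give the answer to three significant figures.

tan(βl) = 0.51
Z_in = Z_0·(Z_L + jZ_0·tanβl)/(Z_0 + jZ_L·tanβl) = 31.3 + j39.1 Ω
Γ_s = (Z_in − Z_s)/(Z_in + Z_s) = (-43.7 + j39.1)/(106 + j39.1), |Γ_s| = 0.517
VSWR = (1 + |Γ_s|)/(1 − |Γ_s|)

VSWR ≈ 3.14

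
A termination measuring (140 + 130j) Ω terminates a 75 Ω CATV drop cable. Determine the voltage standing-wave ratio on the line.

VSWR ≈ 3.74

Γ = (Z_L − Z_0)/(Z_L + Z_0) = (65 + j130)/(215 + j130)
|Γ| = 145/251 = 0.578
VSWR = (1 + |Γ|)/(1 − |Γ|) = 1.58/0.422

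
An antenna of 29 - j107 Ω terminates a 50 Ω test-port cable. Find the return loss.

Γ = (-21 − j107)/(79 − j107), |Γ| = 0.82
RL = −20·log₁₀|Γ| = −20·log₁₀(0.82)

RL ≈ 1.73 dB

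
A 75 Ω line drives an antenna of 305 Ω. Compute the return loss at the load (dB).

RL ≈ 4.36 dB

Γ = (305 − 75)/(305 + 75) = 0.605
RL = −20·log₁₀|Γ| = −20·log₁₀(0.605)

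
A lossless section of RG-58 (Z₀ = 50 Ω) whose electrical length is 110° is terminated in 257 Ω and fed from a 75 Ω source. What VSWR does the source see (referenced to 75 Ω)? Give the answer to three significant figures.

VSWR ≈ 7.22

tan(βl) = -2.75
Z_in = Z_0·(Z_L + jZ_0·tanβl)/(Z_0 + jZ_L·tanβl) = 11 + j17.4 Ω
Γ_s = (Z_in − Z_s)/(Z_in + Z_s) = (-64 + j17.4)/(86 + j17.4), |Γ_s| = 0.757
VSWR = (1 + |Γ_s|)/(1 − |Γ_s|)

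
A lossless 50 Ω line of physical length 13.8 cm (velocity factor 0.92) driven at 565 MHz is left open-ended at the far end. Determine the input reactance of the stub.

X_in ≈ 10.4 Ω (inductive)

λ = v/f = 0.92·c / 565 MHz = 0.488 m
βl = 2π·l/λ = 2π × 0.283 = 102°
tan(βl) = -4.83
For an open-ended stub, Z_in = −jZ_0·cot(βl) = −jZ_0/tan(βl)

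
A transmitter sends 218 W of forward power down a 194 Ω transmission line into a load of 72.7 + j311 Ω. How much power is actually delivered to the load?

P_delivered ≈ 73.3 W

|Γ| = |(-121.3 + j311)/(266.7 + j311)| = 0.815
|Γ|² = 0.664
P_refl = |Γ|²·P_inc = 145 W, P_del = (1 − |Γ|²)·P_inc = 73.3 W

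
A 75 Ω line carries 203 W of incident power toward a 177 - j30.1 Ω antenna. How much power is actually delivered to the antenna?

P_delivered ≈ 167 W

|Γ| = |(102 − j30.1)/(252 − j30.1)| = 0.419
|Γ|² = 0.176
P_refl = |Γ|²·P_inc = 35.6 W, P_del = (1 − |Γ|²)·P_inc = 167 W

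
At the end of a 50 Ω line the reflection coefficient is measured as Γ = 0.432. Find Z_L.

Z_L = Z_0·(1 + Γ)/(1 − Γ) = 50·(1.43)/(0.568)

Z_L ≈ 126 Ω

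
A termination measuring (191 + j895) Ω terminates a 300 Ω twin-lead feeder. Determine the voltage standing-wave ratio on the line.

VSWR ≈ 16.1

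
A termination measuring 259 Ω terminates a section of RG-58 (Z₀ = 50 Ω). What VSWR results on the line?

Γ = (259 − 50)/(259 + 50) = 0.676
VSWR = (1 + 0.676)/(1 − 0.676)

VSWR ≈ 5.18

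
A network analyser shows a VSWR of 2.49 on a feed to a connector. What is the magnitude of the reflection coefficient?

|Γ| = (S − 1)/(S + 1) = (2.49 − 1)/(2.49 + 1) = 1.49/3.49

|Γ| ≈ 0.427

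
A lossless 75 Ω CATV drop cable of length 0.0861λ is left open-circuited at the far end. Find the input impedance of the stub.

Z_in ≈ −j125 Ω

βl = 2π × 0.0861 = 31°
tan(βl) = 0.601
For an open-circuited stub, Z_in = −jZ_0·cot(βl) = −jZ_0/tan(βl)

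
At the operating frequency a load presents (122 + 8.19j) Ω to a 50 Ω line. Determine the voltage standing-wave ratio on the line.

Γ = (Z_L − Z_0)/(Z_L + Z_0) = (72 + j8.19)/(172 + j8.19)
|Γ| = 72.5/172 = 0.421
VSWR = (1 + |Γ|)/(1 − |Γ|) = 1.42/0.579

VSWR ≈ 2.45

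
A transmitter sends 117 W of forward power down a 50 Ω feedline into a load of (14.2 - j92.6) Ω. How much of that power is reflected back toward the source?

P_reflected ≈ 90.8 W

|Γ| = |(-35.8 − j92.6)/(64.2 − j92.6)| = 0.881
|Γ|² = 0.776
P_refl = |Γ|²·P_inc = 90.8 W, P_del = (1 − |Γ|²)·P_inc = 26.2 W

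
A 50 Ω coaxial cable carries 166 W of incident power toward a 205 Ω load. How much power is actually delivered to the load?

P_delivered ≈ 105 W

Γ = (205 − 50)/(205 + 50) = 0.608
|Γ|² = 0.369
P_refl = |Γ|²·P_inc = 61.3 W, P_del = (1 − |Γ|²)·P_inc = 105 W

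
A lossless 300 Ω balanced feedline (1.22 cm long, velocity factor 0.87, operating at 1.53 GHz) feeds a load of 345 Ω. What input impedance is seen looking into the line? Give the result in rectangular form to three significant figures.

Z_in ≈ 325 − j35.7 Ω

λ = v/f = 0.87·c / 1.53 GHz = 0.171 m
βl = 2π·l/λ = 2π × 0.0715 = 25.7°
tan(βl) = tan(25.7°) = 0.482
Z_in = Z_0·(Z_L + jZ_0·tanβl)/(Z_0 + jZ_L·tanβl)
     = 300·(345 + j145)/(300 + j166)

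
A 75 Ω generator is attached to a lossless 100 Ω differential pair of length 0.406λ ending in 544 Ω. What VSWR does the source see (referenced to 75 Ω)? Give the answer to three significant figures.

βl = 2π × 0.406 = 146°
tan(βl) = -0.67
Z_in = Z_0·(Z_L + jZ_0·tanβl)/(Z_0 + jZ_L·tanβl) = 55.1 + j134 Ω
Γ_s = (Z_in − Z_s)/(Z_in + Z_s) = (-19.9 + j134)/(130 + j134), |Γ_s| = 0.725
VSWR = (1 + |Γ_s|)/(1 − |Γ_s|)

VSWR ≈ 6.28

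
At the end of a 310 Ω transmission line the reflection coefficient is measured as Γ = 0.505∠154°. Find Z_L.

Z_L ≈ 107 + j63.5 Ω

Z_L = Z_0·(1 + Γ)/(1 − Γ) = 310·(0.546 + j0.221)/(1.45 − j0.221)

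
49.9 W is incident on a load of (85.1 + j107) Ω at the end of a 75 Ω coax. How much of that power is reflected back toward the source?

|Γ| = |(10.1 + j107)/(160.1 + j107)| = 0.558
|Γ|² = 0.312
P_refl = |Γ|²·P_inc = 15.5 W, P_del = (1 − |Γ|²)·P_inc = 34.4 W

P_reflected ≈ 15.5 W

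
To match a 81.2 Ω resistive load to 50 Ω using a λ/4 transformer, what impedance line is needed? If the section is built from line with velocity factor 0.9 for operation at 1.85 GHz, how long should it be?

Z_qwt ≈ 63.7 Ω; length ≈ 3.65 cm

Z_qwt = √(Z_0·R_L) = √(50 × 81.2) = √4060
λ = 0.9·c/f = 0.146 m, so l = λ/4 = 0.0365 m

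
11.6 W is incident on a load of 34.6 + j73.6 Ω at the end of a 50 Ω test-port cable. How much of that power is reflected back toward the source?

|Γ| = |(-15.4 + j73.6)/(84.6 + j73.6)| = 0.671
|Γ|² = 0.45
P_refl = |Γ|²·P_inc = 5.22 W, P_del = (1 − |Γ|²)·P_inc = 6.38 W

P_reflected ≈ 5.22 W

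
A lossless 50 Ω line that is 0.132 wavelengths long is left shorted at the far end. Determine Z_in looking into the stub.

Z_in ≈ +j54.6 Ω

βl = 2π × 0.132 = 47.5°
tan(βl) = 1.09
For a shorted stub, Z_in = jZ_0·tan(βl)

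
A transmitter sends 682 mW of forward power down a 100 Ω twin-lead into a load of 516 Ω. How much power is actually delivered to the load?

P_delivered ≈ 371 mW

Γ = (516 − 100)/(516 + 100) = 0.675
|Γ|² = 0.456
P_refl = |Γ|²·P_inc = 311 mW, P_del = (1 − |Γ|²)·P_inc = 371 mW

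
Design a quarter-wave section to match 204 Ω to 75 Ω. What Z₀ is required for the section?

Z_qwt ≈ 124 Ω

Z_qwt = √(Z_0·R_L) = √(75 × 204) = √15300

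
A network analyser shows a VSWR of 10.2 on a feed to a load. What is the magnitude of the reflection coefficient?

|Γ| ≈ 0.821

|Γ| = (S − 1)/(S + 1) = (10.2 − 1)/(10.2 + 1) = 9.2/11.2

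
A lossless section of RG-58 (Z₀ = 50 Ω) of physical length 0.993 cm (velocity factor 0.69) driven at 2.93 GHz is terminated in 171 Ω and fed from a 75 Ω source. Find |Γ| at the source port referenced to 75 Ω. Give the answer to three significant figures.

|Γ| ≈ 0.602

λ = v/f = 0.69·c / 2.93 GHz = 0.0706 m
βl = 2π·l/λ = 2π × 0.141 = 50.6°
tan(βl) = 1.22
Z_in = Z_0·(Z_L + jZ_0·tanβl)/(Z_0 + jZ_L·tanβl) = 23.1 − j35.5 Ω
Γ_s = (Z_in − Z_s)/(Z_in + Z_s) = (-51.9 − j35.5)/(98.1 − j35.5), |Γ_s| = 0.602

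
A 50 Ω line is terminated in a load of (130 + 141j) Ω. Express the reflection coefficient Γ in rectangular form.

Γ ≈ 0.656 + j0.27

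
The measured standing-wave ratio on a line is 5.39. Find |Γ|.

|Γ| = (S − 1)/(S + 1) = (5.39 − 1)/(5.39 + 1) = 4.39/6.39

|Γ| ≈ 0.687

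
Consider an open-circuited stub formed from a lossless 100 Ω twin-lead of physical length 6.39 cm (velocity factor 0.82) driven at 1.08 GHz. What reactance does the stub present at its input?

λ = v/f = 0.82·c / 1.08 GHz = 0.228 m
βl = 2π·l/λ = 2π × 0.281 = 101°
tan(βl) = -5.15
For an open-circuited stub, Z_in = −jZ_0·cot(βl) = −jZ_0/tan(βl)

X_in ≈ 19.4 Ω (inductive)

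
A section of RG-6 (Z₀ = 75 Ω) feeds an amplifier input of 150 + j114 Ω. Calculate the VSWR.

VSWR ≈ 3.36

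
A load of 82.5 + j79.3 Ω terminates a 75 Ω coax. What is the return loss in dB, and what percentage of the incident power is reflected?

Γ = (7.5 + j79.3)/(157.5 + j79.3), |Γ| = 0.452
RL = −20·log₁₀(0.452) = 6.9 dB
P_refl/P_inc = |Γ|² = 0.204

RL ≈ 6.9 dB; 20.4% of incident power reflected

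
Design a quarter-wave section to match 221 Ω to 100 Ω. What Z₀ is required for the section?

Z_qwt = √(Z_0·R_L) = √(100 × 221) = √22100

Z_qwt ≈ 149 Ω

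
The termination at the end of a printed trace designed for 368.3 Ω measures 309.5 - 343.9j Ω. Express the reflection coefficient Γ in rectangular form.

Γ ≈ 0.136 − j0.439

Γ = (Z_L − Z_0)/(Z_L + Z_0) = (-58.8 − j343.9)/(677.8 − j343.9)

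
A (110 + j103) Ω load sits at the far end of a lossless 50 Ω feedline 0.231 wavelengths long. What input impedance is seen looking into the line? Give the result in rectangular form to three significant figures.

Z_in ≈ 13 − j17.4 Ω

βl = 2π × 0.231 = 83.2°
tan(βl) = tan(83.2°) = 8.34
Z_in = Z_0·(Z_L + jZ_0·tanβl)/(Z_0 + jZ_L·tanβl)
     = 50·(110 + j520)/(-809 + j917)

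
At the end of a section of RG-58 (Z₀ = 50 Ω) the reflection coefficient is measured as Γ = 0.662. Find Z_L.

Z_L = Z_0·(1 + Γ)/(1 − Γ) = 50·(1.66)/(0.338)

Z_L ≈ 246 Ω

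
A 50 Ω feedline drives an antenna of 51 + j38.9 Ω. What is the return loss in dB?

RL ≈ 8.89 dB

Γ = (1 + j38.9)/(101 + j38.9), |Γ| = 0.36
RL = −20·log₁₀|Γ| = −20·log₁₀(0.36)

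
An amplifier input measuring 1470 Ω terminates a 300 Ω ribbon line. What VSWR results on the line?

VSWR ≈ 4.9

Γ = (1470 − 300)/(1470 + 300) = 0.661
VSWR = (1 + 0.661)/(1 − 0.661)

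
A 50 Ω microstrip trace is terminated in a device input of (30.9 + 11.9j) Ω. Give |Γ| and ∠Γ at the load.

Γ ≈ 0.275 ∠ 140°

Γ = (Z_L − Z_0)/(Z_L + Z_0) = (-19.1 + j11.9)/(80.9 + j11.9)
|Γ| = 22.5/81.8 = 0.275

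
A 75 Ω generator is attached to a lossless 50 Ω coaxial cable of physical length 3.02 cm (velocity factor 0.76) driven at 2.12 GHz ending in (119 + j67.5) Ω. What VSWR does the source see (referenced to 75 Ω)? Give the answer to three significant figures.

λ = v/f = 0.76·c / 2.12 GHz = 0.108 m
βl = 2π·l/λ = 2π × 0.281 = 101°
tan(βl) = -5.1
Z_in = Z_0·(Z_L + jZ_0·tanβl)/(Z_0 + jZ_L·tanβl) = 15.3 − j0.165 Ω
Γ_s = (Z_in − Z_s)/(Z_in + Z_s) = (-59.7 − j0.165)/(90.3 − j0.165), |Γ_s| = 0.66
VSWR = (1 + |Γ_s|)/(1 − |Γ_s|)

VSWR ≈ 4.89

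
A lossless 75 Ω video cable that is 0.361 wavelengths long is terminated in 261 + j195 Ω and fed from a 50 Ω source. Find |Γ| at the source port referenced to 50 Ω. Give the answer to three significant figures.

|Γ| ≈ 0.667

βl = 2π × 0.361 = 130°
tan(βl) = -1.19
Z_in = Z_0·(Z_L + jZ_0·tanβl)/(Z_0 + jZ_L·tanβl) = 18.6 + j44.5 Ω
Γ_s = (Z_in − Z_s)/(Z_in + Z_s) = (-31.4 + j44.5)/(68.6 + j44.5), |Γ_s| = 0.667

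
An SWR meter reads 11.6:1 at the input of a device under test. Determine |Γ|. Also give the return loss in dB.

|Γ| ≈ 0.841; return loss ≈ 1.5 dB

|Γ| = (S − 1)/(S + 1) = (11.6 − 1)/(11.6 + 1) = 10.6/12.6
RL = −20·log₁₀|Γ| = −20·log₁₀(0.841)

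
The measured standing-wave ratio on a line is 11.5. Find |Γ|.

|Γ| ≈ 0.84

|Γ| = (S − 1)/(S + 1) = (11.5 − 1)/(11.5 + 1) = 10.5/12.5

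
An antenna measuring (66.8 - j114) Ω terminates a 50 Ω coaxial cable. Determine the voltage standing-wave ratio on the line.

Γ = (Z_L − Z_0)/(Z_L + Z_0) = (16.8 − j114)/(116.8 − j114)
|Γ| = 115/163 = 0.706
VSWR = (1 + |Γ|)/(1 − |Γ|) = 1.71/0.294

VSWR ≈ 5.8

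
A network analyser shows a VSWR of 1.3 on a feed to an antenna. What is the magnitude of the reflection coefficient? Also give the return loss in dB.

|Γ| ≈ 0.13; return loss ≈ 17.7 dB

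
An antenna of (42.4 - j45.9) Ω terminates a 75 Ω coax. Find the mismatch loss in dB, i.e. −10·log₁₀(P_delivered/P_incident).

Γ = (-32.6 − j45.9)/(117.4 − j45.9), |Γ| = 0.447
|Γ|² = 0.199, so P_del/P_inc = 1 − |Γ|² = 0.801
ML = −10·log₁₀(1 − |Γ|²)

mismatch loss ≈ 0.966 dB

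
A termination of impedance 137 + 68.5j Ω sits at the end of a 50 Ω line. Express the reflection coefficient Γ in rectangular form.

Γ = (Z_L − Z_0)/(Z_L + Z_0) = (87 + j68.5)/(187 + j68.5)

Γ ≈ 0.529 + j0.173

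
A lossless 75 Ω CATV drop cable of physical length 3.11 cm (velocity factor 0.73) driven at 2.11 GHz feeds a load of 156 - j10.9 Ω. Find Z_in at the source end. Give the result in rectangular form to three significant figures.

λ = v/f = 0.73·c / 2.11 GHz = 0.104 m
βl = 2π·l/λ = 2π × 0.3 = 108°
tan(βl) = tan(108°) = -3.1
Z_in = Z_0·(Z_L + jZ_0·tanβl)/(Z_0 + jZ_L·tanβl)
     = 75·(156 − j244)/(41.2 − j484)

Z_in ≈ 39.5 + j20.8 Ω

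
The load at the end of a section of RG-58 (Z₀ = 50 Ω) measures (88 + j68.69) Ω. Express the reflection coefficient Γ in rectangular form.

Γ ≈ 0.419 + j0.289

Γ = (Z_L − Z_0)/(Z_L + Z_0) = (38 + j68.69)/(138 + j68.69)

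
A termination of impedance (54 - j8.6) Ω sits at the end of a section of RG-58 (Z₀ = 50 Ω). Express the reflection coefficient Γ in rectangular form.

Γ = (Z_L − Z_0)/(Z_L + Z_0) = (4 − j8.6)/(104 − j8.6)

Γ ≈ 0.045 − j0.079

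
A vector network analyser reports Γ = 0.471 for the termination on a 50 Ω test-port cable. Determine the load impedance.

Z_L = Z_0·(1 + Γ)/(1 − Γ) = 50·(1.47)/(0.529)

Z_L ≈ 139 Ω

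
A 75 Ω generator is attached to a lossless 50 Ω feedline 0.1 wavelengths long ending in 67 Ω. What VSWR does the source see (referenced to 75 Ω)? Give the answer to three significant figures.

VSWR ≈ 1.53

βl = 2π × 0.1 = 36°
tan(βl) = 0.727
Z_in = Z_0·(Z_L + jZ_0·tanβl)/(Z_0 + jZ_L·tanβl) = 52.6 − j14.8 Ω
Γ_s = (Z_in − Z_s)/(Z_in + Z_s) = (-22.4 − j14.8)/(128 − j14.8), |Γ_s| = 0.21
VSWR = (1 + |Γ_s|)/(1 − |Γ_s|)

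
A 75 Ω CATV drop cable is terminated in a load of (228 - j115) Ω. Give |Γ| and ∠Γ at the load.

Γ ≈ 0.591 ∠ -16.1°

Γ = (Z_L − Z_0)/(Z_L + Z_0) = (153 − j115)/(303 − j115)
|Γ| = 191/324 = 0.591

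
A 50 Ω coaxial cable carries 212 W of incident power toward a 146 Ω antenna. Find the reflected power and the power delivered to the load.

P_reflected ≈ 50.9 W; P_delivered ≈ 161 W

Γ = (146 − 50)/(146 + 50) = 0.49
|Γ|² = 0.24
P_refl = |Γ|²·P_inc = 50.9 W, P_del = (1 − |Γ|²)·P_inc = 161 W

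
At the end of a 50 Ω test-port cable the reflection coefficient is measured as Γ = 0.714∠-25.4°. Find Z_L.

Z_L ≈ 111 − j139 Ω

Z_L = Z_0·(1 + Γ)/(1 − Γ) = 50·(1.64 − j0.306)/(0.355 + j0.306)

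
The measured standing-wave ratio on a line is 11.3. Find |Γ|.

|Γ| ≈ 0.837

|Γ| = (S − 1)/(S + 1) = (11.3 − 1)/(11.3 + 1) = 10.3/12.3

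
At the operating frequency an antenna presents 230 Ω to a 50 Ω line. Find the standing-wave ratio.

Γ = (230 − 50)/(230 + 50) = 0.643
VSWR = (1 + 0.643)/(1 − 0.643)

VSWR ≈ 4.6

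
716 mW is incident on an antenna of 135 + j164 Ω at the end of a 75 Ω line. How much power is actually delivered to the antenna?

P_delivered ≈ 408 mW

|Γ| = |(60 + j164)/(210 + j164)| = 0.655
|Γ|² = 0.43
P_refl = |Γ|²·P_inc = 308 mW, P_del = (1 − |Γ|²)·P_inc = 408 mW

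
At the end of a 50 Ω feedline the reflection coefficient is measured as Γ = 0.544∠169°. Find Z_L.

Z_L = Z_0·(1 + Γ)/(1 − Γ) = 50·(0.466 + j0.104)/(1.53 − j0.104)

Z_L ≈ 14.9 + j4.39 Ω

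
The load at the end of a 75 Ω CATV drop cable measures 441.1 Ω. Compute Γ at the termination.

Γ = (Z_L − Z_0)/(Z_L + Z_0) = (441.1 − 75)/(441.1 + 75) = 366.1/516.1

Γ = 0.709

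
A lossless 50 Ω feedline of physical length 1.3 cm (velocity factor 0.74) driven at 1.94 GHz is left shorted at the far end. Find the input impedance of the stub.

Z_in ≈ +j43.3 Ω

λ = v/f = 0.74·c / 1.94 GHz = 0.114 m
βl = 2π·l/λ = 2π × 0.114 = 40.9°
tan(βl) = 0.866
For a shorted stub, Z_in = jZ_0·tan(βl)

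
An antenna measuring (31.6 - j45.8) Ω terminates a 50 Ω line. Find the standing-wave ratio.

VSWR ≈ 3.23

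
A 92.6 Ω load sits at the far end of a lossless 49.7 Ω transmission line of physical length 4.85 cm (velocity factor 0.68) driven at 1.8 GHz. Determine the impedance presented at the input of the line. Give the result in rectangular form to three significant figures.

λ = v/f = 0.68·c / 1.8 GHz = 0.113 m
βl = 2π·l/λ = 2π × 0.428 = 154°
tan(βl) = tan(154°) = -0.486
Z_in = Z_0·(Z_L + jZ_0·tanβl)/(Z_0 + jZ_L·tanβl)
     = 49.7·(92.6 − j24.2)/(49.7 − j45)

Z_in ≈ 62.9 + j32.8 Ω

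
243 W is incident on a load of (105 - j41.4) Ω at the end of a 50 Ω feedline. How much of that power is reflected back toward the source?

P_reflected ≈ 44.7 W

|Γ| = |(55 − j41.4)/(155 − j41.4)| = 0.429
|Γ|² = 0.184
P_refl = |Γ|²·P_inc = 44.7 W, P_del = (1 − |Γ|²)·P_inc = 198 W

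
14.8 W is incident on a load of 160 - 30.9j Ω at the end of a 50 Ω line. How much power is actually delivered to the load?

P_delivered ≈ 10.5 W

|Γ| = |(110 − j30.9)/(210 − j30.9)| = 0.538
|Γ|² = 0.29
P_refl = |Γ|²·P_inc = 4.29 W, P_del = (1 − |Γ|²)·P_inc = 10.5 W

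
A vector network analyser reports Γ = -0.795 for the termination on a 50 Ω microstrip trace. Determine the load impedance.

Z_L ≈ 5.71 Ω

Z_L = Z_0·(1 + Γ)/(1 − Γ) = 50·(0.205)/(1.79)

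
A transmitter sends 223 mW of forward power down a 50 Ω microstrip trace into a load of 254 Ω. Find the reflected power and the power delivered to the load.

P_reflected ≈ 100 mW; P_delivered ≈ 123 mW

Γ = (254 − 50)/(254 + 50) = 0.671
|Γ|² = 0.45
P_refl = |Γ|²·P_inc = 100 mW, P_del = (1 − |Γ|²)·P_inc = 123 mW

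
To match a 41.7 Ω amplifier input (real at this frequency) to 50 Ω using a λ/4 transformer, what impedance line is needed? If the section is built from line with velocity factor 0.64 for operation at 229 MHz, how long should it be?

Z_qwt ≈ 45.7 Ω; length ≈ 21 cm

Z_qwt = √(Z_0·R_L) = √(50 × 41.7) = √2085
λ = 0.64·c/f = 0.838 m, so l = λ/4 = 0.21 m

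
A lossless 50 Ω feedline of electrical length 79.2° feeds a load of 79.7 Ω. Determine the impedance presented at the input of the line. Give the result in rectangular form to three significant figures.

tan(βl) = tan(79.2°) = 5.24
Z_in = Z_0·(Z_L + jZ_0·tanβl)/(Z_0 + jZ_L·tanβl)
     = 50·(79.7 + j262)/(50 + j418)

Z_in ≈ 32.1 − j5.7 Ω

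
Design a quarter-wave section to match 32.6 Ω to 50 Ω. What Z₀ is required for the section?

Z_qwt ≈ 40.4 Ω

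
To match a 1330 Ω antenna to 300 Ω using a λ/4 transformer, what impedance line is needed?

Z_qwt ≈ 632 Ω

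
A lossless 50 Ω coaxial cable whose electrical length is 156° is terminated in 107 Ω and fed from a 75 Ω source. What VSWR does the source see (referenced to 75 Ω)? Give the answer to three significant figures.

VSWR ≈ 1.8

tan(βl) = -0.445
Z_in = Z_0·(Z_L + jZ_0·tanβl)/(Z_0 + jZ_L·tanβl) = 67.2 + j41.8 Ω
Γ_s = (Z_in − Z_s)/(Z_in + Z_s) = (-7.8 + j41.8)/(142 + j41.8), |Γ_s| = 0.287
VSWR = (1 + |Γ_s|)/(1 − |Γ_s|)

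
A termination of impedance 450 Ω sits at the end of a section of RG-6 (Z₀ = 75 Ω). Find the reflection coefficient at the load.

Γ = (Z_L − Z_0)/(Z_L + Z_0) = (450 − 75)/(450 + 75) = 375/525

Γ = 0.714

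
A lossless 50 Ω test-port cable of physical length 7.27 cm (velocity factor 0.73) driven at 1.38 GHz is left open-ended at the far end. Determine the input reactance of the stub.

X_in ≈ 186 Ω (inductive)

λ = v/f = 0.73·c / 1.38 GHz = 0.159 m
βl = 2π·l/λ = 2π × 0.458 = 165°
tan(βl) = -0.269
For an open-ended stub, Z_in = −jZ_0·cot(βl) = −jZ_0/tan(βl)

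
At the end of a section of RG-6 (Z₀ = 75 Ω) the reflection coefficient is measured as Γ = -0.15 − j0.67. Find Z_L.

Z_L = Z_0·(1 + Γ)/(1 − Γ) = 75·(0.85 − j0.67)/(1.15 + j0.67)

Z_L ≈ 22.4 − j56.7 Ω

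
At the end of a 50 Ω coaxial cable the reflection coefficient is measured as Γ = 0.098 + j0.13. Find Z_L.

Z_L ≈ 58.6 + j15.7 Ω

Z_L = Z_0·(1 + Γ)/(1 − Γ) = 50·(1.1 + j0.13)/(0.902 − j0.13)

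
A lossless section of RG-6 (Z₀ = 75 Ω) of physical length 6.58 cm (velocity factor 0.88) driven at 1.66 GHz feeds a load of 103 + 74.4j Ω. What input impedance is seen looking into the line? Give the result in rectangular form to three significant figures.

Z_in ≈ 43.4 + j40.8 Ω

λ = v/f = 0.88·c / 1.66 GHz = 0.159 m
βl = 2π·l/λ = 2π × 0.414 = 149°
tan(βl) = tan(149°) = -0.602
Z_in = Z_0·(Z_L + jZ_0·tanβl)/(Z_0 + jZ_L·tanβl)
     = 75·(103 + j29.2)/(120 − j62)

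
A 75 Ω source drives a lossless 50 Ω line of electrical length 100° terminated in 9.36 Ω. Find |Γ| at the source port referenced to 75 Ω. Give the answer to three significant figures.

tan(βl) = -5.67
Z_in = Z_0·(Z_L + jZ_0·tanβl)/(Z_0 + jZ_L·tanβl) = 146 − j129 Ω
Γ_s = (Z_in − Z_s)/(Z_in + Z_s) = (70.9 − j129)/(221 − j129), |Γ_s| = 0.575

|Γ| ≈ 0.575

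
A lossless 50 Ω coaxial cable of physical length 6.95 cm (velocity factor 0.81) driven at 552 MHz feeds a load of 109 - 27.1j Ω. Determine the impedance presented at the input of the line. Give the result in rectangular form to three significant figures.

Z_in ≈ 25.2 − j18.9 Ω

λ = v/f = 0.81·c / 552 MHz = 0.44 m
βl = 2π·l/λ = 2π × 0.158 = 56.8°
tan(βl) = tan(56.8°) = 1.53
Z_in = Z_0·(Z_L + jZ_0·tanβl)/(Z_0 + jZ_L·tanβl)
     = 50·(109 + j49.4)/(91.5 + j167)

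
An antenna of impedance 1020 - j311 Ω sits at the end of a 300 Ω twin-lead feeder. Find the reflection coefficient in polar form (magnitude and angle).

Γ = (Z_L − Z_0)/(Z_L + Z_0) = (720 − j311)/(1320 − j311)
|Γ| = 784/1360 = 0.578

Γ ≈ 0.578 ∠ -10.1°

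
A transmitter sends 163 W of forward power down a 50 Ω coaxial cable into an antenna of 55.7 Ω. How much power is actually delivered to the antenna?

Γ = (55.7 − 50)/(55.7 + 50) = 0.0539
|Γ|² = 0.00291
P_refl = |Γ|²·P_inc = 0.474 W, P_del = (1 − |Γ|²)·P_inc = 163 W

P_delivered ≈ 163 W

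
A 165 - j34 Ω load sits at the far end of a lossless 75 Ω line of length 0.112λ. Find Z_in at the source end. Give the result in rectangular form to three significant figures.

βl = 2π × 0.112 = 40.3°
tan(βl) = tan(40.3°) = 0.849
Z_in = Z_0·(Z_L + jZ_0·tanβl)/(Z_0 + jZ_L·tanβl)
     = 75·(165 + j29.6)/(104 + j140)

Z_in ≈ 52.5 − j49.4 Ω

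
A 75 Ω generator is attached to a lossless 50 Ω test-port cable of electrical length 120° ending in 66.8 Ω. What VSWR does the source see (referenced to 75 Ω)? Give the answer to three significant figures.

VSWR ≈ 1.84

tan(βl) = -1.73
Z_in = Z_0·(Z_L + jZ_0·tanβl)/(Z_0 + jZ_L·tanβl) = 42 + j10.7 Ω
Γ_s = (Z_in − Z_s)/(Z_in + Z_s) = (-33 + j10.7)/(117 + j10.7), |Γ_s| = 0.295
VSWR = (1 + |Γ_s|)/(1 − |Γ_s|)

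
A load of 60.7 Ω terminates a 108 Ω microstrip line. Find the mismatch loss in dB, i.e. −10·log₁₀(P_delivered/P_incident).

Γ = (60.7 − 108)/(60.7 + 108) = -0.28
|Γ|² = 0.0786, so P_del/P_inc = 1 − |Γ|² = 0.921
ML = −10·log₁₀(1 − |Γ|²)

mismatch loss ≈ 0.356 dB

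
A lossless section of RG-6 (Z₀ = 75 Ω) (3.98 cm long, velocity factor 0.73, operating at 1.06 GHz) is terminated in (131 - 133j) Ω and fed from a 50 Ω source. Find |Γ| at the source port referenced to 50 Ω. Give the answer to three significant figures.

|Γ| ≈ 0.442

λ = v/f = 0.73·c / 1.06 GHz = 0.207 m
βl = 2π·l/λ = 2π × 0.193 = 69.4°
tan(βl) = 2.65
Z_in = Z_0·(Z_L + jZ_0·tanβl)/(Z_0 + jZ_L·tanβl) = 19.5 − j4.27 Ω
Γ_s = (Z_in − Z_s)/(Z_in + Z_s) = (-30.5 − j4.27)/(69.5 − j4.27), |Γ_s| = 0.442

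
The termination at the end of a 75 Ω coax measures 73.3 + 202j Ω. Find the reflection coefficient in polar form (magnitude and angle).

Γ ≈ 0.806 ∠ 36.8°

Γ = (Z_L − Z_0)/(Z_L + Z_0) = (-1.7 + j202)/(148.3 + j202)
|Γ| = 202/251 = 0.806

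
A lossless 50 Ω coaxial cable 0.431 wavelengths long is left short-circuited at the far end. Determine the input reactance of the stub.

βl = 2π × 0.431 = 155°
tan(βl) = -0.463
For a short-circuited stub, Z_in = jZ_0·tan(βl)

X_in ≈ -23.1 Ω (capacitive)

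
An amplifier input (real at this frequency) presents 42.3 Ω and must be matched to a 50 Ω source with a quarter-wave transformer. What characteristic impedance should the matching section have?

Z_qwt ≈ 46 Ω

Z_qwt = √(Z_0·R_L) = √(50 × 42.3) = √2115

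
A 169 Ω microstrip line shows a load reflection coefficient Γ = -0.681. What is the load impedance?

Z_L ≈ 32.1 Ω

Z_L = Z_0·(1 + Γ)/(1 − Γ) = 169·(0.319)/(1.68)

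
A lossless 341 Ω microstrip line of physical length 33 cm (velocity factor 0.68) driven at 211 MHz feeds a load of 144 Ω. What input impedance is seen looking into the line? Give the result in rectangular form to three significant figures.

λ = v/f = 0.68·c / 211 MHz = 0.967 m
βl = 2π·l/λ = 2π × 0.341 = 123°
tan(βl) = tan(123°) = -1.55
Z_in = Z_0·(Z_L + jZ_0·tanβl)/(Z_0 + jZ_L·tanβl)
     = 341·(144 − j528)/(341 − j223)

Z_in ≈ 342 − j304 Ω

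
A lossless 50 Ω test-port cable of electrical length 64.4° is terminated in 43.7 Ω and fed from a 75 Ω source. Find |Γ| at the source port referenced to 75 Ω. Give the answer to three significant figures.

|Γ| ≈ 0.168

tan(βl) = 2.09
Z_in = Z_0·(Z_L + jZ_0·tanβl)/(Z_0 + jZ_L·tanβl) = 54.1 + j5.69 Ω
Γ_s = (Z_in − Z_s)/(Z_in + Z_s) = (-20.9 + j5.69)/(129 + j5.69), |Γ_s| = 0.168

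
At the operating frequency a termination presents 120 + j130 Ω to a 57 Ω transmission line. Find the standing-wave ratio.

VSWR ≈ 4.84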